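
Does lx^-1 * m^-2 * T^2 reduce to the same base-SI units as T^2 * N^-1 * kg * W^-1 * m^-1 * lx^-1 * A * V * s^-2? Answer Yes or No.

Yes

Left side:
  lx = lm/m² (illuminance = luminous flux per area),
      = m⁻²·cd.
  So lx⁻¹ = m²·cd⁻¹.
  T = Wb/m² (flux density = flux per area),
      = kg·s⁻²·A⁻¹.
  So T² = kg²·s⁻⁴·A⁻².
  Combining: lx⁻¹·m⁻²·T² = (m²·cd⁻¹) · m⁻² · (kg²·s⁻⁴·A⁻²) = kg²·s⁻⁴·A⁻²·cd⁻¹.
Right side:
  T = kg·s⁻²·A⁻¹.
  So T² = kg²·s⁻⁴·A⁻².
  N = kg·m·s⁻².
  So N⁻¹ = kg⁻¹·m⁻¹·s².
  W = kg·m²·s⁻³.
  So W⁻¹ = kg⁻¹·m⁻²·s³.
  lx = m⁻²·cd.
  So lx⁻¹ = m²·cd⁻¹.
  V = kg·m²·s⁻³·A⁻¹.
  Combining: T²·N⁻¹·kg·W⁻¹·m⁻¹·lx⁻¹·A·V·s⁻² = (kg²·s⁻⁴·A⁻²) · (kg⁻¹·m⁻¹·s²) · kg · (kg⁻¹·m⁻²·s³) · m⁻¹ · (m²·cd⁻¹) · A · (kg·m²·s⁻³·A⁻¹) · s⁻² = kg²·s⁻⁴·A⁻²·cd⁻¹.
Both reduce to kg²·s⁻⁴·A⁻²·cd⁻¹.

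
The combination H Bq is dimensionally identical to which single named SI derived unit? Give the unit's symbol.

H = Wb/A (inductance = flux per current),
    = kg·m²·s⁻²·A⁻².
Bq = 1/s = s⁻¹ (activity is decays per second).
Combining: H·Bq = (kg·m²·s⁻²·A⁻²) · s⁻¹ = kg·m²·s⁻³·A⁻².
kg·m²·s⁻³·A⁻² is the base-SI form of the ohm.

Ω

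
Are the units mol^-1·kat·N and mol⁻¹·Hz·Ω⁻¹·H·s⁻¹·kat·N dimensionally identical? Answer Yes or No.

No

Left side:
  kat = mol/s = s⁻¹·mol (catalytic activity).
  N = kg·m/s² = kg·m·s⁻² (force = mass × acceleration).
  Combining: mol⁻¹·kat·N = mol⁻¹ · (s⁻¹·mol) · (kg·m·s⁻²) = kg·m·s⁻³.
Right side:
  Hz = 1/s = s⁻¹ (frequency is cycles per second).
  Ω = V/A (resistance = voltage per current),
      = kg·m²·s⁻³·A⁻².
  So Ω⁻¹ = kg⁻¹·m⁻²·s³·A².
  H = Wb/A (inductance = flux per current),
      = kg·m²·s⁻²·A⁻².
  kat = mol/s = s⁻¹·mol (catalytic activity).
  N = kg·m/s² = kg·m·s⁻² (force = mass × acceleration).
  Combining: mol⁻¹·Hz·Ω⁻¹·H·s⁻¹·kat·N = mol⁻¹ · s⁻¹ · (kg⁻¹·m⁻²·s³·A²) · (kg·m²·s⁻²·A⁻²) · s⁻¹ · (s⁻¹·mol) · (kg·m·s⁻²) = kg·m·s⁻⁴.
Left is kg·m·s⁻³; right is kg·m·s⁻⁴ — different.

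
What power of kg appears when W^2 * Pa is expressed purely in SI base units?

W = kg·m²·s⁻³.
So W² = kg²·m⁴·s⁻⁶.
Pa = kg·m⁻¹·s⁻².
Combining: W²·Pa = (kg²·m⁴·s⁻⁶) · (kg·m⁻¹·s⁻²) = kg³·m³·s⁻⁸.
The exponent of kg is 3.

3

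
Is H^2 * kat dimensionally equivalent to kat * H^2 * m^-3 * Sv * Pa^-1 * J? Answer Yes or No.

Left side:
  H = Wb/A (inductance = flux per current),
      = kg·m²·s⁻²·A⁻².
  So H² = kg²·m⁴·s⁻⁴·A⁻⁴.
  kat = mol/s = s⁻¹·mol (catalytic activity).
  Combining: H²·kat = (kg²·m⁴·s⁻⁴·A⁻⁴) · (s⁻¹·mol) = kg²·m⁴·s⁻⁵·A⁻⁴·mol.
Right side:
  kat = s⁻¹·mol.
  H = kg·m²·s⁻²·A⁻².
  So H² = kg²·m⁴·s⁻⁴·A⁻⁴.
  Sv = m²·s⁻².
  Pa = kg·m⁻¹·s⁻².
  So Pa⁻¹ = kg⁻¹·m·s².
  J = kg·m²·s⁻².
  Combining: kat·H²·m⁻³·Sv·Pa⁻¹·J = (s⁻¹·mol) · (kg²·m⁴·s⁻⁴·A⁻⁴) · m⁻³ · (m²·s⁻²) · (kg⁻¹·m·s²) · (kg·m²·s⁻²) = kg²·m⁶·s⁻⁷·A⁻⁴·mol.
Left is kg²·m⁴·s⁻⁵·A⁻⁴·mol; right is kg²·m⁶·s⁻⁷·A⁻⁴·mol — different.

No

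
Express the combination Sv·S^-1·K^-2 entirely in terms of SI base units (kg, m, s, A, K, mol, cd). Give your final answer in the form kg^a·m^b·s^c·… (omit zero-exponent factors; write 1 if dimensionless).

kg·m⁴·s⁻⁵·A⁻²·K⁻²

Sv = m²·s⁻².
S = kg⁻¹·m⁻²·s³·A².
So S⁻¹ = kg·m²·s⁻³·A⁻².
Combining: Sv·S⁻¹·K⁻² = (m²·s⁻²) · (kg·m²·s⁻³·A⁻²) · K⁻² = kg·m⁴·s⁻⁵·A⁻²·K⁻².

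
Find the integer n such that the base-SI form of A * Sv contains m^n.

Sv = J/kg (equivalent dose = energy per mass),
    = m²·s⁻².
Combining: A·Sv = A · (m²·s⁻²) = m²·s⁻²·A.
The exponent of m is 2.

2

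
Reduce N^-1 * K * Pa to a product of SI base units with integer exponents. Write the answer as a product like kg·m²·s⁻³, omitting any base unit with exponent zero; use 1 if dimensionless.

m⁻²·K

N = kg·m/s² = kg·m·s⁻² (force = mass × acceleration).
So N⁻¹ = kg⁻¹·m⁻¹·s².
Pa = N/m² (pressure = force per area),
    = kg·m⁻¹·s⁻².
Combining: N⁻¹·K·Pa = (kg⁻¹·m⁻¹·s²) · K · (kg·m⁻¹·s⁻²) = m⁻²·K.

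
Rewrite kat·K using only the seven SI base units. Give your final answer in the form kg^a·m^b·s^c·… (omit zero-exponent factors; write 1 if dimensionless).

kat = mol/s = s⁻¹·mol (catalytic activity).
Combining: kat·K = (s⁻¹·mol) · K = s⁻¹·K·mol.

s⁻¹·K·mol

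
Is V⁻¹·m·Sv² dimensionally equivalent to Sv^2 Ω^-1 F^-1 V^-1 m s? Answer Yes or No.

Yes

Left side:
  V = kg·m²·s⁻³·A⁻¹.
  So V⁻¹ = kg⁻¹·m⁻²·s³·A.
  Sv = m²·s⁻².
  So Sv² = m⁴·s⁻⁴.
  Combining: V⁻¹·m·Sv² = (kg⁻¹·m⁻²·s³·A) · m · (m⁴·s⁻⁴) = kg⁻¹·m³·s⁻¹·A.
Right side:
  Sv = J/kg (equivalent dose = energy per mass),
      = m²·s⁻².
  So Sv² = m⁴·s⁻⁴.
  Ω = V/A (resistance = voltage per current),
      = kg·m²·s⁻³·A⁻².
  So Ω⁻¹ = kg⁻¹·m⁻²·s³·A².
  F = C/V (capacitance = charge per voltage),
      = A·s/(kg·m²·s⁻³·A⁻¹) (substituting C and V),
      = kg⁻¹·m⁻²·s⁴·A².
  So F⁻¹ = kg·m²·s⁻⁴·A⁻².
  V = W/A (potential = power per current),
      = kg·m²·s⁻³·A⁻¹.
  So V⁻¹ = kg⁻¹·m⁻²·s³·A.
  Combining: Sv²·Ω⁻¹·F⁻¹·V⁻¹·m·s = (m⁴·s⁻⁴) · (kg⁻¹·m⁻²·s³·A²) · (kg·m²·s⁻⁴·A⁻²) · (kg⁻¹·m⁻²·s³·A) · m · s = kg⁻¹·m³·s⁻¹·A.
Both reduce to kg⁻¹·m³·s⁻¹·A.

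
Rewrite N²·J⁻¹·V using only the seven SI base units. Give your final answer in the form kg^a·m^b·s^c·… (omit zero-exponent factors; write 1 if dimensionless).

kg²·m²·s⁻⁵·A⁻¹

N = kg·m·s⁻².
So N² = kg²·m²·s⁻⁴.
J = kg·m²·s⁻².
So J⁻¹ = kg⁻¹·m⁻²·s².
V = kg·m²·s⁻³·A⁻¹.
Combining: N²·J⁻¹·V = (kg²·m²·s⁻⁴) · (kg⁻¹·m⁻²·s²) · (kg·m²·s⁻³·A⁻¹) = kg²·m²·s⁻⁵·A⁻¹.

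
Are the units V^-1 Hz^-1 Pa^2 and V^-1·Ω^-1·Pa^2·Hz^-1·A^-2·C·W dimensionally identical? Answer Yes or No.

Left side:
  V = kg·m²·s⁻³·A⁻¹.
  So V⁻¹ = kg⁻¹·m⁻²·s³·A.
  Hz = s⁻¹.
  So Hz⁻¹ = s.
  Pa = kg·m⁻¹·s⁻².
  So Pa² = kg²·m⁻²·s⁻⁴.
  Combining: V⁻¹·Hz⁻¹·Pa² = (kg⁻¹·m⁻²·s³·A) · s · (kg²·m⁻²·s⁻⁴) = kg·m⁻⁴·A.
Right side:
  V = W/A (potential = power per current),
      = kg·m²·s⁻³·A⁻¹.
  So V⁻¹ = kg⁻¹·m⁻²·s³·A.
  Ω = V/A (resistance = voltage per current),
      = kg·m²·s⁻³·A⁻².
  So Ω⁻¹ = kg⁻¹·m⁻²·s³·A².
  Pa = N/m² (pressure = force per area),
      = kg·m⁻¹·s⁻².
  So Pa² = kg²·m⁻²·s⁻⁴.
  Hz = 1/s = s⁻¹ (frequency is cycles per second).
  So Hz⁻¹ = s.
  C = A·s = s·A (charge = current × time).
  W = J/s (power = energy per time),
      = kg·m²·s⁻³.
  Combining: V⁻¹·Ω⁻¹·Pa²·Hz⁻¹·A⁻²·C·W = (kg⁻¹·m⁻²·s³·A) · (kg⁻¹·m⁻²·s³·A²) · (kg²·m⁻²·s⁻⁴) · s · A⁻² · (s·A) · (kg·m²·s⁻³) = kg·m⁻⁴·s·A².
Left is kg·m⁻⁴·A; right is kg·m⁻⁴·s·A² — different.

No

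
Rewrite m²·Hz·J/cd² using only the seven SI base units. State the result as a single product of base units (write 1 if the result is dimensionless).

kg·m⁴·s⁻³·cd⁻²

Hz = 1/s = s⁻¹ (frequency is cycles per second).
J = N·m (work = force × distance),
    = kg·m²·s⁻².
Combining: cd⁻²·m²·Hz·J = cd⁻² · m² · s⁻¹ · (kg·m²·s⁻²) = kg·m⁴·s⁻³·cd⁻².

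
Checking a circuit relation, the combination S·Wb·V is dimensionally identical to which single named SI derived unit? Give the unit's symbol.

J

S = kg⁻¹·m⁻²·s³·A².
Wb = kg·m²·s⁻²·A⁻¹.
V = kg·m²·s⁻³·A⁻¹.
Combining: S·Wb·V = (kg⁻¹·m⁻²·s³·A²) · (kg·m²·s⁻²·A⁻¹) · (kg·m²·s⁻³·A⁻¹) = kg·m²·s⁻².
kg·m²·s⁻² is the base-SI form of the joule.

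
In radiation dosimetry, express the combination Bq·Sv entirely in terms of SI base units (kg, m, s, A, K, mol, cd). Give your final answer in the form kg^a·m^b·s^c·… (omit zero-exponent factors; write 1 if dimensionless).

Bq = 1/s = s⁻¹ (activity is decays per second).
Sv = J/kg (equivalent dose = energy per mass),
    = m²·s⁻².
Combining: Bq·Sv = s⁻¹ · (m²·s⁻²) = m²·s⁻³.

m²·s⁻³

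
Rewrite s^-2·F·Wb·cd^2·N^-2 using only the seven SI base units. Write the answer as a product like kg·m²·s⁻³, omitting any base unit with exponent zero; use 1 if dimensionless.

F = C/V (capacitance = charge per voltage),
    = A·s/(kg·m²·s⁻³·A⁻¹) (substituting C and V),
    = kg⁻¹·m⁻²·s⁴·A².
Wb = V·s (flux: a volt is a weber per second),
    = kg·m²·s⁻²·A⁻¹.
N = kg·m/s² = kg·m·s⁻² (force = mass × acceleration).
So N⁻² = kg⁻²·m⁻²·s⁴.
Combining: s⁻²·F·Wb·cd²·N⁻² = s⁻² · (kg⁻¹·m⁻²·s⁴·A²) · (kg·m²·s⁻²·A⁻¹) · cd² · (kg⁻²·m⁻²·s⁴) = kg⁻²·m⁻²·s⁴·A·cd².

kg⁻²·m⁻²·s⁴·A·cd²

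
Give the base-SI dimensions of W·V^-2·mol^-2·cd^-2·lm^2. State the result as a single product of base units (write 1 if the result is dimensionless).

kg⁻¹·m⁻²·s³·A²·mol⁻²

W = J/s (power = energy per time),
    = kg·m²·s⁻³.
V = W/A (potential = power per current),
    = kg·m²·s⁻³·A⁻¹.
So V⁻² = kg⁻²·m⁻⁴·s⁶·A².
lm = cd·sr = cd (luminous flux; sr is dimensionless).
So lm² = cd².
Combining: W·V⁻²·mol⁻²·cd⁻²·lm² = (kg·m²·s⁻³) · (kg⁻²·m⁻⁴·s⁶·A²) · mol⁻² · cd⁻² · cd² = kg⁻¹·m⁻²·s³·A²·mol⁻².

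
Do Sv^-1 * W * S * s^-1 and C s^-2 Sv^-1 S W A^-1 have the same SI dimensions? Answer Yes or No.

Yes

Left side:
  Sv = J/kg (equivalent dose = energy per mass),
      = m²·s⁻².
  So Sv⁻¹ = m⁻²·s².
  W = J/s (power = energy per time),
      = kg·m²·s⁻³.
  S = 1/Ω (conductance is reciprocal resistance),
      = kg⁻¹·m⁻²·s³·A².
  Combining: Sv⁻¹·W·S·s⁻¹ = (m⁻²·s²) · (kg·m²·s⁻³) · (kg⁻¹·m⁻²·s³·A²) · s⁻¹ = m⁻²·s·A².
Right side:
  C = A·s = s·A (charge = current × time).
  Sv = J/kg (equivalent dose = energy per mass),
      = m²·s⁻².
  So Sv⁻¹ = m⁻²·s².
  S = 1/Ω (conductance is reciprocal resistance),
      = kg⁻¹·m⁻²·s³·A².
  W = J/s (power = energy per time),
      = kg·m²·s⁻³.
  Combining: C·s⁻²·Sv⁻¹·S·W·A⁻¹ = (s·A) · s⁻² · (m⁻²·s²) · (kg⁻¹·m⁻²·s³·A²) · (kg·m²·s⁻³) · A⁻¹ = m⁻²·s·A².
Both reduce to m⁻²·s·A².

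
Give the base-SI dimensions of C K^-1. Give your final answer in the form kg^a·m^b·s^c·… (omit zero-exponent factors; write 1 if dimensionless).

C = A·s = s·A (charge = current × time).
Combining: C·K⁻¹ = (s·A) · K⁻¹ = s·A·K⁻¹.

s·A·K⁻¹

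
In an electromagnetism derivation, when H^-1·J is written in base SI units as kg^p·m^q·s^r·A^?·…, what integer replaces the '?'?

2

H = kg·m²·s⁻²·A⁻².
So H⁻¹ = kg⁻¹·m⁻²·s²·A².
J = kg·m²·s⁻².
Combining: H⁻¹·J = (kg⁻¹·m⁻²·s²·A²) · (kg·m²·s⁻²) = A².
The exponent of A is 2.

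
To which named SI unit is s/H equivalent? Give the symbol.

S

H = Wb/A (inductance = flux per current),
    = kg·m²·s⁻²·A⁻².
So H⁻¹ = kg⁻¹·m⁻²·s²·A².
Combining: H⁻¹·s = (kg⁻¹·m⁻²·s²·A²) · s = kg⁻¹·m⁻²·s³·A².
kg⁻¹·m⁻²·s³·A² is the base-SI form of the siemens.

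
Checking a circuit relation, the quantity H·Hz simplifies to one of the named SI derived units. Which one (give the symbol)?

H = Wb/A (inductance = flux per current),
    = kg·m²·s⁻²·A⁻².
Hz = 1/s = s⁻¹ (frequency is cycles per second).
Combining: H·Hz = (kg·m²·s⁻²·A⁻²) · s⁻¹ = kg·m²·s⁻³·A⁻².
kg·m²·s⁻³·A⁻² is the base-SI form of the ohm.

Ω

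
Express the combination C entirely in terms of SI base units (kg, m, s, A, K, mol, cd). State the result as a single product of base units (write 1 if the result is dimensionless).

s·A

C = s·A.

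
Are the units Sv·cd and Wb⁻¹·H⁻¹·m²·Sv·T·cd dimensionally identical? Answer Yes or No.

No

Left side:
  Sv = J/kg (equivalent dose = energy per mass),
      = m²·s⁻².
  Combining: Sv·cd = (m²·s⁻²) · cd = m²·s⁻²·cd.
Right side:
  Wb = V·s (flux: a volt is a weber per second),
      = kg·m²·s⁻²·A⁻¹.
  So Wb⁻¹ = kg⁻¹·m⁻²·s²·A.
  H = Wb/A (inductance = flux per current),
      = kg·m²·s⁻²·A⁻².
  So H⁻¹ = kg⁻¹·m⁻²·s²·A².
  Sv = J/kg (equivalent dose = energy per mass),
      = m²·s⁻².
  T = Wb/m² (flux density = flux per area),
      = kg·s⁻²·A⁻¹.
  Combining: Wb⁻¹·H⁻¹·m²·Sv·T·cd = (kg⁻¹·m⁻²·s²·A) · (kg⁻¹·m⁻²·s²·A²) · m² · (m²·s⁻²) · (kg·s⁻²·A⁻¹) · cd = kg⁻¹·A²·cd.
Left is m²·s⁻²·cd; right is kg⁻¹·A²·cd — different.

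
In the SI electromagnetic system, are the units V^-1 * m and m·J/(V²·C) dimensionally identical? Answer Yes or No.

Left side:
  V = kg·m²·s⁻³·A⁻¹.
  So V⁻¹ = kg⁻¹·m⁻²·s³·A.
  Combining: V⁻¹·m = (kg⁻¹·m⁻²·s³·A) · m = kg⁻¹·m⁻¹·s³·A.
Right side:
  V = W/A (potential = power per current),
      = kg·m²·s⁻³·A⁻¹.
  So V⁻² = kg⁻²·m⁻⁴·s⁶·A².
  C = A·s = s·A (charge = current × time).
  So C⁻¹ = s⁻¹·A⁻¹.
  J = N·m (work = force × distance),
      = kg·m²·s⁻².
  Combining: V⁻²·m·C⁻¹·J = (kg⁻²·m⁻⁴·s⁶·A²) · m · (s⁻¹·A⁻¹) · (kg·m²·s⁻²) = kg⁻¹·m⁻¹·s³·A.
Both reduce to kg⁻¹·m⁻¹·s³·A.

Yes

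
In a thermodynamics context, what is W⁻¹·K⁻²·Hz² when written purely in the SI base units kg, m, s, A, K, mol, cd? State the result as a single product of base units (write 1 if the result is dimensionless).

kg⁻¹·m⁻²·s·K⁻²

W = J/s (power = energy per time),
    = kg·m²·s⁻³.
So W⁻¹ = kg⁻¹·m⁻²·s³.
Hz = 1/s = s⁻¹ (frequency is cycles per second).
So Hz² = s⁻².
Combining: W⁻¹·K⁻²·Hz² = (kg⁻¹·m⁻²·s³) · K⁻² · s⁻² = kg⁻¹·m⁻²·s·K⁻².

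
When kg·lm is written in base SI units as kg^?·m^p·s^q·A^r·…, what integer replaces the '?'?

lm = cd.
Combining: kg·lm = kg · cd = kg·cd.
The exponent of kg is 1.

1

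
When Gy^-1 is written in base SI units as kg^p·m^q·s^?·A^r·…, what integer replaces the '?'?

Gy = J/kg (absorbed dose = energy per mass),
    = m²·s⁻².
So Gy⁻¹ = m⁻²·s².
The exponent of s is 2.

2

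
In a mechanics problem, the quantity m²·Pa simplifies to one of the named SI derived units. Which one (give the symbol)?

Pa = N/m² (pressure = force per area),
    = kg·m⁻¹·s⁻².
Combining: m²·Pa = m² · (kg·m⁻¹·s⁻²) = kg·m·s⁻².
kg·m·s⁻² is the base-SI form of the newton.

N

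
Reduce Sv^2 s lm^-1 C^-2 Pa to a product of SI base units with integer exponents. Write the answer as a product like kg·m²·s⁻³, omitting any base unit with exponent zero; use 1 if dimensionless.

kg·m³·s⁻⁷·A⁻²·cd⁻¹

Sv = m²·s⁻².
So Sv² = m⁴·s⁻⁴.
lm = cd.
So lm⁻¹ = cd⁻¹.
C = s·A.
So C⁻² = s⁻²·A⁻².
Pa = kg·m⁻¹·s⁻².
Combining: Sv²·s·lm⁻¹·C⁻²·Pa = (m⁴·s⁻⁴) · s · cd⁻¹ · (s⁻²·A⁻²) · (kg·m⁻¹·s⁻²) = kg·m³·s⁻⁷·A⁻²·cd⁻¹.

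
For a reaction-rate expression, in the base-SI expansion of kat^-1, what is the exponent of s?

kat = s⁻¹·mol.
So kat⁻¹ = s·mol⁻¹.
The exponent of s is 1.

1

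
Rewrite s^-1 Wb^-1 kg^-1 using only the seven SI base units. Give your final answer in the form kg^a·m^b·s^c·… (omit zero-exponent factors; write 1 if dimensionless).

Wb = V·s (flux: a volt is a weber per second),
    = kg·m²·s⁻²·A⁻¹.
So Wb⁻¹ = kg⁻¹·m⁻²·s²·A.
Combining: s⁻¹·Wb⁻¹·kg⁻¹ = s⁻¹ · (kg⁻¹·m⁻²·s²·A) · kg⁻¹ = kg⁻²·m⁻²·s·A.

kg⁻²·m⁻²·s·A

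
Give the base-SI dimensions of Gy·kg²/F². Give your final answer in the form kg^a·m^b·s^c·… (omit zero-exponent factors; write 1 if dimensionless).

kg⁴·m⁶·s⁻¹⁰·A⁻⁴

F = kg⁻¹·m⁻²·s⁴·A².
So F⁻² = kg²·m⁴·s⁻⁸·A⁻⁴.
Gy = m²·s⁻².
Combining: F⁻²·Gy·kg² = (kg²·m⁴·s⁻⁸·A⁻⁴) · (m²·s⁻²) · kg² = kg⁴·m⁶·s⁻¹⁰·A⁻⁴.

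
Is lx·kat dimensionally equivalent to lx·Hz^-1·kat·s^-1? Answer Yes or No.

Yes

Left side:
  lx = lm/m² (illuminance = luminous flux per area),
      = m⁻²·cd.
  kat = mol/s = s⁻¹·mol (catalytic activity).
  Combining: lx·kat = (m⁻²·cd) · (s⁻¹·mol) = m⁻²·s⁻¹·mol·cd.
Right side:
  lx = m⁻²·cd.
  Hz = s⁻¹.
  So Hz⁻¹ = s.
  kat = s⁻¹·mol.
  Combining: lx·Hz⁻¹·kat·s⁻¹ = (m⁻²·cd) · s · (s⁻¹·mol) · s⁻¹ = m⁻²·s⁻¹·mol·cd.
Both reduce to m⁻²·s⁻¹·mol·cd.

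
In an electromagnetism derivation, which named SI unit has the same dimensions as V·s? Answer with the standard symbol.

V = kg·m²·s⁻³·A⁻¹.
Combining: V·s = (kg·m²·s⁻³·A⁻¹) · s = kg·m²·s⁻²·A⁻¹.
kg·m²·s⁻²·A⁻¹ is the base-SI form of the weber.

Wb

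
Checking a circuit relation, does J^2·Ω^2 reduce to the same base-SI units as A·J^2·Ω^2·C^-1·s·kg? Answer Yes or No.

No

Left side:
  J = kg·m²·s⁻².
  So J² = kg²·m⁴·s⁻⁴.
  Ω = kg·m²·s⁻³·A⁻².
  So Ω² = kg²·m⁴·s⁻⁶·A⁻⁴.
  Combining: J²·Ω² = (kg²·m⁴·s⁻⁴) · (kg²·m⁴·s⁻⁶·A⁻⁴) = kg⁴·m⁸·s⁻¹⁰·A⁻⁴.
Right side:
  J = kg·m²·s⁻².
  So J² = kg²·m⁴·s⁻⁴.
  Ω = kg·m²·s⁻³·A⁻².
  So Ω² = kg²·m⁴·s⁻⁶·A⁻⁴.
  C = s·A.
  So C⁻¹ = s⁻¹·A⁻¹.
  Combining: A·J²·Ω²·C⁻¹·s·kg = A · (kg²·m⁴·s⁻⁴) · (kg²·m⁴·s⁻⁶·A⁻⁴) · (s⁻¹·A⁻¹) · s · kg = kg⁵·m⁸·s⁻¹⁰·A⁻⁴.
Left is kg⁴·m⁸·s⁻¹⁰·A⁻⁴; right is kg⁵·m⁸·s⁻¹⁰·A⁻⁴ — different.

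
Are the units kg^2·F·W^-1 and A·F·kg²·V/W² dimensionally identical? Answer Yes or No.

Left side:
  F = kg⁻¹·m⁻²·s⁴·A².
  W = kg·m²·s⁻³.
  So W⁻¹ = kg⁻¹·m⁻²·s³.
  Combining: kg²·F·W⁻¹ = kg² · (kg⁻¹·m⁻²·s⁴·A²) · (kg⁻¹·m⁻²·s³) = m⁻⁴·s⁷·A².
Right side:
  W = J/s (power = energy per time),
      = kg·m²·s⁻³.
  So W⁻² = kg⁻²·m⁻⁴·s⁶.
  F = C/V (capacitance = charge per voltage),
      = A·s/(kg·m²·s⁻³·A⁻¹) (substituting C and V),
      = kg⁻¹·m⁻²·s⁴·A².
  V = W/A (potential = power per current),
      = kg·m²·s⁻³·A⁻¹.
  Combining: W⁻²·A·F·kg²·V = (kg⁻²·m⁻⁴·s⁶) · A · (kg⁻¹·m⁻²·s⁴·A²) · kg² · (kg·m²·s⁻³·A⁻¹) = m⁻⁴·s⁷·A².
Both reduce to m⁻⁴·s⁷·A².

Yes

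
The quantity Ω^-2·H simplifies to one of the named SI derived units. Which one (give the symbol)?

F

Ω = kg·m²·s⁻³·A⁻².
So Ω⁻² = kg⁻²·m⁻⁴·s⁶·A⁴.
H = kg·m²·s⁻²·A⁻².
Combining: Ω⁻²·H = (kg⁻²·m⁻⁴·s⁶·A⁴) · (kg·m²·s⁻²·A⁻²) = kg⁻¹·m⁻²·s⁴·A².
kg⁻¹·m⁻²·s⁴·A² is the base-SI form of the farad.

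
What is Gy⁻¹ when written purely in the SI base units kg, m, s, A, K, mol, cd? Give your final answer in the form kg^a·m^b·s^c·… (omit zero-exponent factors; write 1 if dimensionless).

m⁻²·s²

Gy = m²·s⁻².
So Gy⁻¹ = m⁻²·s².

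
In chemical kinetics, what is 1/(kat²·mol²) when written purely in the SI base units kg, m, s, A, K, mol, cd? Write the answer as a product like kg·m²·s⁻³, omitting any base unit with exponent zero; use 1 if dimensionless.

s²·mol⁻⁴

kat = mol/s = s⁻¹·mol (catalytic activity).
So kat⁻² = s²·mol⁻².
Combining: kat⁻²·mol⁻² = (s²·mol⁻²) · mol⁻² = s²·mol⁻⁴.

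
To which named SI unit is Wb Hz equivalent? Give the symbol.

V

Wb = V·s (flux: a volt is a weber per second),
    = kg·m²·s⁻²·A⁻¹.
Hz = 1/s = s⁻¹ (frequency is cycles per second).
Combining: Wb·Hz = (kg·m²·s⁻²·A⁻¹) · s⁻¹ = kg·m²·s⁻³·A⁻¹.
kg·m²·s⁻³·A⁻¹ is the base-SI form of the volt.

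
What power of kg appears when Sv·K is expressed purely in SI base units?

0

Sv = J/kg (equivalent dose = energy per mass),
    = m²·s⁻².
Combining: Sv·K = (m²·s⁻²) · K = m²·s⁻²·K.
The exponent of kg is 0.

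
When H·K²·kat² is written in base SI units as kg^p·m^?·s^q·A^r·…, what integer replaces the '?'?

H = Wb/A (inductance = flux per current),
    = kg·m²·s⁻²·A⁻².
kat = mol/s = s⁻¹·mol (catalytic activity).
So kat² = s⁻²·mol².
Combining: H·K²·kat² = (kg·m²·s⁻²·A⁻²) · K² · (s⁻²·mol²) = kg·m²·s⁻⁴·A⁻²·K²·mol².
The exponent of m is 2.

2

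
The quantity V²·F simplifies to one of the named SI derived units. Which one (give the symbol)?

V = kg·m²·s⁻³·A⁻¹.
So V² = kg²·m⁴·s⁻⁶·A⁻².
F = kg⁻¹·m⁻²·s⁴·A².
Combining: V²·F = (kg²·m⁴·s⁻⁶·A⁻²) · (kg⁻¹·m⁻²·s⁴·A²) = kg·m²·s⁻².
kg·m²·s⁻² is the base-SI form of the joule.

J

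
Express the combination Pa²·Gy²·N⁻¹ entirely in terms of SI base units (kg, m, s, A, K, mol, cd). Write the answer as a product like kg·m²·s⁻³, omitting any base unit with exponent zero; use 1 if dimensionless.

Pa = kg·m⁻¹·s⁻².
So Pa² = kg²·m⁻²·s⁻⁴.
Gy = m²·s⁻².
So Gy² = m⁴·s⁻⁴.
N = kg·m·s⁻².
So N⁻¹ = kg⁻¹·m⁻¹·s².
Combining: Pa²·Gy²·N⁻¹ = (kg²·m⁻²·s⁻⁴) · (m⁴·s⁻⁴) · (kg⁻¹·m⁻¹·s²) = kg·m·s⁻⁶.

kg·m·s⁻⁶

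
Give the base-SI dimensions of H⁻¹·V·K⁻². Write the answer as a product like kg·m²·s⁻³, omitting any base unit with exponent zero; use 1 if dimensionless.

H = Wb/A (inductance = flux per current),
    = kg·m²·s⁻²·A⁻².
So H⁻¹ = kg⁻¹·m⁻²·s²·A².
V = W/A (potential = power per current),
    = kg·m²·s⁻³·A⁻¹.
Combining: H⁻¹·V·K⁻² = (kg⁻¹·m⁻²·s²·A²) · (kg·m²·s⁻³·A⁻¹) · K⁻² = s⁻¹·A·K⁻².

s⁻¹·A·K⁻²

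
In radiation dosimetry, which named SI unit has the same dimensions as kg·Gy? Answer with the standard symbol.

Gy = J/kg (absorbed dose = energy per mass),
    = m²·s⁻².
Combining: kg·Gy = kg · (m²·s⁻²) = kg·m²·s⁻².
kg·m²·s⁻² is the base-SI form of the joule.

J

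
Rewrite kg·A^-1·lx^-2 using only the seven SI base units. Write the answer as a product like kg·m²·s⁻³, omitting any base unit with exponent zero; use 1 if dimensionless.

kg·m⁴·A⁻¹·cd⁻²

lx = lm/m² (illuminance = luminous flux per area),
    = m⁻²·cd.
So lx⁻² = m⁴·cd⁻².
Combining: kg·A⁻¹·lx⁻² = kg · A⁻¹ · (m⁴·cd⁻²) = kg·m⁴·A⁻¹·cd⁻².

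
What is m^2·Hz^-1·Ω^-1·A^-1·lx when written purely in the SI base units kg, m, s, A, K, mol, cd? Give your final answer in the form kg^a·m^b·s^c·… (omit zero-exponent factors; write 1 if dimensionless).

Hz = 1/s = s⁻¹ (frequency is cycles per second).
So Hz⁻¹ = s.
Ω = V/A (resistance = voltage per current),
    = kg·m²·s⁻³·A⁻².
So Ω⁻¹ = kg⁻¹·m⁻²·s³·A².
lx = lm/m² (illuminance = luminous flux per area),
    = m⁻²·cd.
Combining: m²·Hz⁻¹·Ω⁻¹·A⁻¹·lx = m² · s · (kg⁻¹·m⁻²·s³·A²) · A⁻¹ · (m⁻²·cd) = kg⁻¹·m⁻²·s⁴·A·cd.

kg⁻¹·m⁻²·s⁴·A·cd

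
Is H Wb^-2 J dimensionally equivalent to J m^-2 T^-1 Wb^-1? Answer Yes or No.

No

Left side:
  H = Wb/A (inductance = flux per current),
      = kg·m²·s⁻²·A⁻².
  Wb = V·s (flux: a volt is a weber per second),
      = kg·m²·s⁻²·A⁻¹.
  So Wb⁻² = kg⁻²·m⁻⁴·s⁴·A².
  J = N·m (work = force × distance),
      = kg·m²·s⁻².
  Combining: H·Wb⁻²·J = (kg·m²·s⁻²·A⁻²) · (kg⁻²·m⁻⁴·s⁴·A²) · (kg·m²·s⁻²) = 1.
Right side:
  J = N·m (work = force × distance),
      = kg·m²·s⁻².
  T = Wb/m² (flux density = flux per area),
      = kg·s⁻²·A⁻¹.
  So T⁻¹ = kg⁻¹·s²·A.
  Wb = V·s (flux: a volt is a weber per second),
      = kg·m²·s⁻²·A⁻¹.
  So Wb⁻¹ = kg⁻¹·m⁻²·s²·A.
  Combining: J·m⁻²·T⁻¹·Wb⁻¹ = (kg·m²·s⁻²) · m⁻² · (kg⁻¹·s²·A) · (kg⁻¹·m⁻²·s²·A) = kg⁻¹·m⁻²·s²·A².
Left is 1; right is kg⁻¹·m⁻²·s²·A² — different.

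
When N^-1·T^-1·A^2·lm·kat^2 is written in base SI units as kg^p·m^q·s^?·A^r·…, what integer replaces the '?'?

2

N = kg·m/s² = kg·m·s⁻² (force = mass × acceleration).
So N⁻¹ = kg⁻¹·m⁻¹·s².
T = Wb/m² (flux density = flux per area),
    = kg·s⁻²·A⁻¹.
So T⁻¹ = kg⁻¹·s²·A.
lm = cd·sr = cd (luminous flux; sr is dimensionless).
kat = mol/s = s⁻¹·mol (catalytic activity).
So kat² = s⁻²·mol².
Combining: N⁻¹·T⁻¹·A²·lm·kat² = (kg⁻¹·m⁻¹·s²) · (kg⁻¹·s²·A) · A² · cd · (s⁻²·mol²) = kg⁻²·m⁻¹·s²·A³·mol²·cd.
The exponent of s is 2.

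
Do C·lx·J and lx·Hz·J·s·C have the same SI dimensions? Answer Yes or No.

Left side:
  C = A·s = s·A (charge = current × time).
  lx = lm/m² (illuminance = luminous flux per area),
      = m⁻²·cd.
  J = N·m (work = force × distance),
      = kg·m²·s⁻².
  Combining: C·lx·J = (s·A) · (m⁻²·cd) · (kg·m²·s⁻²) = kg·s⁻¹·A·cd.
Right side:
  lx = lm/m² (illuminance = luminous flux per area),
      = m⁻²·cd.
  Hz = 1/s = s⁻¹ (frequency is cycles per second).
  J = N·m (work = force × distance),
      = kg·m²·s⁻².
  C = A·s = s·A (charge = current × time).
  Combining: lx·Hz·J·s·C = (m⁻²·cd) · s⁻¹ · (kg·m²·s⁻²) · s · (s·A) = kg·s⁻¹·A·cd.
Both reduce to kg·s⁻¹·A·cd.

Yes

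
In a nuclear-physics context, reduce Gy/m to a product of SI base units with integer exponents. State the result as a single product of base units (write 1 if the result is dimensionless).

m·s⁻²

Gy = J/kg (absorbed dose = energy per mass),
    = m²·s⁻².
Combining: Gy·m⁻¹ = (m²·s⁻²) · m⁻¹ = m·s⁻².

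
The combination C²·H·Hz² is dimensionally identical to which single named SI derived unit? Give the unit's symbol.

J

C = A·s = s·A (charge = current × time).
So C² = s²·A².
H = Wb/A (inductance = flux per current),
    = kg·m²·s⁻²·A⁻².
Hz = 1/s = s⁻¹ (frequency is cycles per second).
So Hz² = s⁻².
Combining: C²·H·Hz² = (s²·A²) · (kg·m²·s⁻²·A⁻²) · s⁻² = kg·m²·s⁻².
kg·m²·s⁻² is the base-SI form of the joule.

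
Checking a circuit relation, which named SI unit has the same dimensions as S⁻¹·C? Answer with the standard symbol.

S = kg⁻¹·m⁻²·s³·A².
So S⁻¹ = kg·m²·s⁻³·A⁻².
C = s·A.
Combining: S⁻¹·C = (kg·m²·s⁻³·A⁻²) · (s·A) = kg·m²·s⁻²·A⁻¹.
kg·m²·s⁻²·A⁻¹ is the base-SI form of the weber.

Wb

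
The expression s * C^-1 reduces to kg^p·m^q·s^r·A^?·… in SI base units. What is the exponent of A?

C = s·A.
So C⁻¹ = s⁻¹·A⁻¹.
Combining: s·C⁻¹ = s · (s⁻¹·A⁻¹) = A⁻¹.
The exponent of A is -1.

-1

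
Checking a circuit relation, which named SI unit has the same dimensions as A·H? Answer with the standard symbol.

Wb

H = Wb/A (inductance = flux per current),
    = kg·m²·s⁻²·A⁻².
Combining: A·H = A · (kg·m²·s⁻²·A⁻²) = kg·m²·s⁻²·A⁻¹.
kg·m²·s⁻²·A⁻¹ is the base-SI form of the weber.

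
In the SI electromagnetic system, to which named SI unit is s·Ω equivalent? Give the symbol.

H

Ω = V/A (resistance = voltage per current),
    = kg·m²·s⁻³·A⁻².
Combining: s·Ω = s · (kg·m²·s⁻³·A⁻²) = kg·m²·s⁻²·A⁻².
kg·m²·s⁻²·A⁻² is the base-SI form of the henry.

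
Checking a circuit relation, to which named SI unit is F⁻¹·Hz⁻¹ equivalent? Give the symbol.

F = C/V (capacitance = charge per voltage),
    = A·s/(kg·m²·s⁻³·A⁻¹) (substituting C and V),
    = kg⁻¹·m⁻²·s⁴·A².
So F⁻¹ = kg·m²·s⁻⁴·A⁻².
Hz = 1/s = s⁻¹ (frequency is cycles per second).
So Hz⁻¹ = s.
Combining: F⁻¹·Hz⁻¹ = (kg·m²·s⁻⁴·A⁻²) · s = kg·m²·s⁻³·A⁻².
kg·m²·s⁻³·A⁻² is the base-SI form of the ohm.

Ω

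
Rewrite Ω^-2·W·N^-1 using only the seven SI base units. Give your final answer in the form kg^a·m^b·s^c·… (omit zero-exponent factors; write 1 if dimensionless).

Ω = V/A (resistance = voltage per current),
    = kg·m²·s⁻³·A⁻².
So Ω⁻² = kg⁻²·m⁻⁴·s⁶·A⁴.
W = J/s (power = energy per time),
    = kg·m²·s⁻³.
N = kg·m/s² = kg·m·s⁻² (force = mass × acceleration).
So N⁻¹ = kg⁻¹·m⁻¹·s².
Combining: Ω⁻²·W·N⁻¹ = (kg⁻²·m⁻⁴·s⁶·A⁴) · (kg·m²·s⁻³) · (kg⁻¹·m⁻¹·s²) = kg⁻²·m⁻³·s⁵·A⁴.

kg⁻²·m⁻³·s⁵·A⁴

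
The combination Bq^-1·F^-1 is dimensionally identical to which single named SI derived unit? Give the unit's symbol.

Bq = s⁻¹.
So Bq⁻¹ = s.
F = kg⁻¹·m⁻²·s⁴·A².
So F⁻¹ = kg·m²·s⁻⁴·A⁻².
Combining: Bq⁻¹·F⁻¹ = s · (kg·m²·s⁻⁴·A⁻²) = kg·m²·s⁻³·A⁻².
kg·m²·s⁻³·A⁻² is the base-SI form of the ohm.

Ω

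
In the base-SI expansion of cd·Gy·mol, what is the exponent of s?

Gy = J/kg (absorbed dose = energy per mass),
    = m²·s⁻².
Combining: cd·Gy·mol = cd · (m²·s⁻²) · mol = m²·s⁻²·mol·cd.
The exponent of s is -2.

-2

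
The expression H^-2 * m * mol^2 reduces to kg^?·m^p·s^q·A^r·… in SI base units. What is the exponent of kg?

-2

H = Wb/A (inductance = flux per current),
    = kg·m²·s⁻²·A⁻².
So H⁻² = kg⁻²·m⁻⁴·s⁴·A⁴.
Combining: H⁻²·m·mol² = (kg⁻²·m⁻⁴·s⁴·A⁴) · m · mol² = kg⁻²·m⁻³·s⁴·A⁴·mol².
The exponent of kg is -2.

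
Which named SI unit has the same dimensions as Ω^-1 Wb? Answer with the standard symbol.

C

Ω = V/A (resistance = voltage per current),
    = kg·m²·s⁻³·A⁻².
So Ω⁻¹ = kg⁻¹·m⁻²·s³·A².
Wb = V·s (flux: a volt is a weber per second),
    = kg·m²·s⁻²·A⁻¹.
Combining: Ω⁻¹·Wb = (kg⁻¹·m⁻²·s³·A²) · (kg·m²·s⁻²·A⁻¹) = s·A.
s·A is the base-SI form of the coulomb.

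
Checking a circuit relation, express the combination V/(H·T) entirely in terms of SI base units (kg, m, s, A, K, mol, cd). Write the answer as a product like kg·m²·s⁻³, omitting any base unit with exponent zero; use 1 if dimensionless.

kg⁻¹·s·A²

V = W/A (potential = power per current),
    = kg·m²·s⁻³·A⁻¹.
H = Wb/A (inductance = flux per current),
    = kg·m²·s⁻²·A⁻².
So H⁻¹ = kg⁻¹·m⁻²·s²·A².
T = Wb/m² (flux density = flux per area),
    = kg·s⁻²·A⁻¹.
So T⁻¹ = kg⁻¹·s²·A.
Combining: V·H⁻¹·T⁻¹ = (kg·m²·s⁻³·A⁻¹) · (kg⁻¹·m⁻²·s²·A²) · (kg⁻¹·s²·A) = kg⁻¹·s·A².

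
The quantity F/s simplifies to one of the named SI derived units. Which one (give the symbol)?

S

F = C/V (capacitance = charge per voltage),
    = A·s/(kg·m²·s⁻³·A⁻¹) (substituting C and V),
    = kg⁻¹·m⁻²·s⁴·A².
Combining: s⁻¹·F = s⁻¹ · (kg⁻¹·m⁻²·s⁴·A²) = kg⁻¹·m⁻²·s³·A².
kg⁻¹·m⁻²·s³·A² is the base-SI form of the siemens.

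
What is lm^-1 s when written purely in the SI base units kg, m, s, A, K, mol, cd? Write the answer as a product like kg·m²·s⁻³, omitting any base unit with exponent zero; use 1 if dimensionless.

s·cd⁻¹

lm = cd·sr = cd (luminous flux; sr is dimensionless).
So lm⁻¹ = cd⁻¹.
Combining: lm⁻¹·s = cd⁻¹ · s = s·cd⁻¹.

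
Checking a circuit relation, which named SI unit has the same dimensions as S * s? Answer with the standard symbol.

S = kg⁻¹·m⁻²·s³·A².
Combining: S·s = (kg⁻¹·m⁻²·s³·A²) · s = kg⁻¹·m⁻²·s⁴·A².
kg⁻¹·m⁻²·s⁴·A² is the base-SI form of the farad.

F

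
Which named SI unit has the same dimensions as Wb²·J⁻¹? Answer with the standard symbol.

Wb = V·s (flux: a volt is a weber per second),
    = kg·m²·s⁻²·A⁻¹.
So Wb² = kg²·m⁴·s⁻⁴·A⁻².
J = N·m (work = force × distance),
    = kg·m²·s⁻².
So J⁻¹ = kg⁻¹·m⁻²·s².
Combining: Wb²·J⁻¹ = (kg²·m⁴·s⁻⁴·A⁻²) · (kg⁻¹·m⁻²·s²) = kg·m²·s⁻²·A⁻².
kg·m²·s⁻²·A⁻² is the base-SI form of the henry.

H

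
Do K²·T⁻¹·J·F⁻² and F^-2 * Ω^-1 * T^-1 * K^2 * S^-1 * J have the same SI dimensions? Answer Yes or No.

Left side:
  T = kg·s⁻²·A⁻¹.
  So T⁻¹ = kg⁻¹·s²·A.
  J = kg·m²·s⁻².
  F = kg⁻¹·m⁻²·s⁴·A².
  So F⁻² = kg²·m⁴·s⁻⁸·A⁻⁴.
  Combining: K²·T⁻¹·J·F⁻² = K² · (kg⁻¹·s²·A) · (kg·m²·s⁻²) · (kg²·m⁴·s⁻⁸·A⁻⁴) = kg²·m⁶·s⁻⁸·A⁻³·K².
Right side:
  F = C/V (capacitance = charge per voltage),
      = A·s/(kg·m²·s⁻³·A⁻¹) (substituting C and V),
      = kg⁻¹·m⁻²·s⁴·A².
  So F⁻² = kg²·m⁴·s⁻⁸·A⁻⁴.
  Ω = V/A (resistance = voltage per current),
      = kg·m²·s⁻³·A⁻².
  So Ω⁻¹ = kg⁻¹·m⁻²·s³·A².
  T = Wb/m² (flux density = flux per area),
      = kg·s⁻²·A⁻¹.
  So T⁻¹ = kg⁻¹·s²·A.
  S = 1/Ω (conductance is reciprocal resistance),
      = kg⁻¹·m⁻²·s³·A².
  So S⁻¹ = kg·m²·s⁻³·A⁻².
  J = N·m (work = force × distance),
      = kg·m²·s⁻².
  Combining: F⁻²·Ω⁻¹·T⁻¹·K²·S⁻¹·J = (kg²·m⁴·s⁻⁸·A⁻⁴) · (kg⁻¹·m⁻²·s³·A²) · (kg⁻¹·s²·A) · K² · (kg·m²·s⁻³·A⁻²) · (kg·m²·s⁻²) = kg²·m⁶·s⁻⁸·A⁻³·K².
Both reduce to kg²·m⁶·s⁻⁸·A⁻³·K².

Yes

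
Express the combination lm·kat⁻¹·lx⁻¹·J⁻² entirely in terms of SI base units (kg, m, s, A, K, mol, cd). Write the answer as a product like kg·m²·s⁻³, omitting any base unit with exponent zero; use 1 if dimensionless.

kg⁻²·m⁻²·s⁵·mol⁻¹

lm = cd·sr = cd (luminous flux; sr is dimensionless).
kat = mol/s = s⁻¹·mol (catalytic activity).
So kat⁻¹ = s·mol⁻¹.
lx = lm/m² (illuminance = luminous flux per area),
    = m⁻²·cd.
So lx⁻¹ = m²·cd⁻¹.
J = N·m (work = force × distance),
    = kg·m²·s⁻².
So J⁻² = kg⁻²·m⁻⁴·s⁴.
Combining: lm·kat⁻¹·lx⁻¹·J⁻² = cd · (s·mol⁻¹) · (m²·cd⁻¹) · (kg⁻²·m⁻⁴·s⁴) = kg⁻²·m⁻²·s⁵·mol⁻¹.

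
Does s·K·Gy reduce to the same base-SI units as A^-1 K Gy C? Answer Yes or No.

Yes

Left side:
  Gy = J/kg (absorbed dose = energy per mass),
      = m²·s⁻².
  Combining: s·K·Gy = s · K · (m²·s⁻²) = m²·s⁻¹·K.
Right side:
  Gy = J/kg (absorbed dose = energy per mass),
      = m²·s⁻².
  C = A·s = s·A (charge = current × time).
  Combining: A⁻¹·K·Gy·C = A⁻¹ · K · (m²·s⁻²) · (s·A) = m²·s⁻¹·K.
Both reduce to m²·s⁻¹·K.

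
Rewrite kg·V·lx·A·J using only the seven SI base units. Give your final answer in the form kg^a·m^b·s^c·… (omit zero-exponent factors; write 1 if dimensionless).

V = W/A (potential = power per current),
    = kg·m²·s⁻³·A⁻¹.
lx = lm/m² (illuminance = luminous flux per area),
    = m⁻²·cd.
J = N·m (work = force × distance),
    = kg·m²·s⁻².
Combining: kg·V·lx·A·J = kg · (kg·m²·s⁻³·A⁻¹) · (m⁻²·cd) · A · (kg·m²·s⁻²) = kg³·m²·s⁻⁵·cd.

kg³·m²·s⁻⁵·cd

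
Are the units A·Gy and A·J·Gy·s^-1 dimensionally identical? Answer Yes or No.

Left side:
  Gy = J/kg (absorbed dose = energy per mass),
      = m²·s⁻².
  Combining: A·Gy = A · (m²·s⁻²) = m²·s⁻²·A.
Right side:
  J = N·m (work = force × distance),
      = kg·m²·s⁻².
  Gy = J/kg (absorbed dose = energy per mass),
      = m²·s⁻².
  Combining: A·J·Gy·s⁻¹ = A · (kg·m²·s⁻²) · (m²·s⁻²) · s⁻¹ = kg·m⁴·s⁻⁵·A.
Left is m²·s⁻²·A; right is kg·m⁴·s⁻⁵·A — different.

No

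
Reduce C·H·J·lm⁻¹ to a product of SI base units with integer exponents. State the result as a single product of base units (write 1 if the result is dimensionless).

kg²·m⁴·s⁻³·A⁻¹·cd⁻¹

C = A·s = s·A (charge = current × time).
H = Wb/A (inductance = flux per current),
    = kg·m²·s⁻²·A⁻².
J = N·m (work = force × distance),
    = kg·m²·s⁻².
lm = cd·sr = cd (luminous flux; sr is dimensionless).
So lm⁻¹ = cd⁻¹.
Combining: C·H·J·lm⁻¹ = (s·A) · (kg·m²·s⁻²·A⁻²) · (kg·m²·s⁻²) · cd⁻¹ = kg²·m⁴·s⁻³·A⁻¹·cd⁻¹.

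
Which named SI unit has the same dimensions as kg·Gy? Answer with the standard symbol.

J

Gy = m²·s⁻².
Combining: kg·Gy = kg · (m²·s⁻²) = kg·m²·s⁻².
kg·m²·s⁻² is the base-SI form of the joule.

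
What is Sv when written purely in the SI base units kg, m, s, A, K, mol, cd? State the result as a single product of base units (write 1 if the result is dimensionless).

m²·s⁻²

Sv = J/kg (equivalent dose = energy per mass),
    = m²·s⁻².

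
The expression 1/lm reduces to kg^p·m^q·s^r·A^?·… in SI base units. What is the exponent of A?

lm = cd·sr = cd (luminous flux; sr is dimensionless).
So lm⁻¹ = cd⁻¹.
The exponent of A is 0.

0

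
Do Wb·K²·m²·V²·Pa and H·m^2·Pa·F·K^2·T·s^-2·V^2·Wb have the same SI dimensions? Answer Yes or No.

Left side:
  Wb = kg·m²·s⁻²·A⁻¹.
  V = kg·m²·s⁻³·A⁻¹.
  So V² = kg²·m⁴·s⁻⁶·A⁻².
  Pa = kg·m⁻¹·s⁻².
  Combining: Wb·K²·m²·V²·Pa = (kg·m²·s⁻²·A⁻¹) · K² · m² · (kg²·m⁴·s⁻⁶·A⁻²) · (kg·m⁻¹·s⁻²) = kg⁴·m⁷·s⁻¹⁰·A⁻³·K².
Right side:
  H = Wb/A (inductance = flux per current),
      = kg·m²·s⁻²·A⁻².
  Pa = N/m² (pressure = force per area),
      = kg·m⁻¹·s⁻².
  F = C/V (capacitance = charge per voltage),
      = A·s/(kg·m²·s⁻³·A⁻¹) (substituting C and V),
      = kg⁻¹·m⁻²·s⁴·A².
  T = Wb/m² (flux density = flux per area),
      = kg·s⁻²·A⁻¹.
  V = W/A (potential = power per current),
      = kg·m²·s⁻³·A⁻¹.
  So V² = kg²·m⁴·s⁻⁶·A⁻².
  Wb = V·s (flux: a volt is a weber per second),
      = kg·m²·s⁻²·A⁻¹.
  Combining: H·m²·Pa·F·K²·T·s⁻²·V²·Wb = (kg·m²·s⁻²·A⁻²) · m² · (kg·m⁻¹·s⁻²) · (kg⁻¹·m⁻²·s⁴·A²) · K² · (kg·s⁻²·A⁻¹) · s⁻² · (kg²·m⁴·s⁻⁶·A⁻²) · (kg·m²·s⁻²·A⁻¹) = kg⁵·m⁷·s⁻¹²·A⁻⁴·K².
Left is kg⁴·m⁷·s⁻¹⁰·A⁻³·K²; right is kg⁵·m⁷·s⁻¹²·A⁻⁴·K² — different.

No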